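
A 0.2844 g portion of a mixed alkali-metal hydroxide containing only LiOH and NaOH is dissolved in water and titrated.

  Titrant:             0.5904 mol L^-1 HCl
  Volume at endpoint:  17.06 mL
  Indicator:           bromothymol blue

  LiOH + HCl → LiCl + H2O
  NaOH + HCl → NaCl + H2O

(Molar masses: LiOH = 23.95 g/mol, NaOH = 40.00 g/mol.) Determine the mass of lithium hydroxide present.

0.1768 g

n(HCl) = 0.01706 × 0.5904 = 0.01007 mol
Let x = n(LiOH), y = n(NaOH).
Titrant: 1x + 1y = 0.01007;  mass: 23.95x + 40.00y = 0.2844
Solving, x = 7.382 × 10^-3 mol, y = 2.690 × 10^-3 mol
mass of LiOH = 7.382 × 10^-3 × 23.95 = 0.1768 g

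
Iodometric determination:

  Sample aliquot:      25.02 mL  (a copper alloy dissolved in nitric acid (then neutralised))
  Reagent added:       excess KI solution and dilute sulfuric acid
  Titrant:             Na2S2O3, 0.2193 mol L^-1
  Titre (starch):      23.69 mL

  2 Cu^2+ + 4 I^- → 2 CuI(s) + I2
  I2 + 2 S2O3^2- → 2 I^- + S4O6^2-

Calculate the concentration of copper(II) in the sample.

0.2076 mol/L

n(S2O3^2-) = 0.02369 × 0.2193 = 5.195 × 10^-3 mol
n(I2) = n(S2O3^2-)/2 = 2.598 × 10^-3 mol
From the 2:1 ratio, n(Cu2+) in the aliquot = 2/1 × 2.598 × 10^-3 = 5.195 × 10^-3 mol
[Cu2+] = 5.195 × 10^-3 / 0.02502 = 0.2076 mol/L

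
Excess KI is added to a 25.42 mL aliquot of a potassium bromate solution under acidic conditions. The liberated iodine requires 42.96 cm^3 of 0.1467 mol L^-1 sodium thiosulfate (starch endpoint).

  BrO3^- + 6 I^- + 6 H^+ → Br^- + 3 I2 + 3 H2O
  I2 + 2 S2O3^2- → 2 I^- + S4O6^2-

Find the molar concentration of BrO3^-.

n(S2O3^2-) = 0.04296 × 0.1467 = 6.302 × 10^-3 mol
n(I2) = n(S2O3^2-)/2 = 3.151 × 10^-3 mol
From the 1:3 ratio, n(BrO3^-) in the aliquot = 1/3 × 3.151 × 10^-3 = 1.050 × 10^-3 mol
[BrO3^-] = 1.050 × 10^-3 / 0.02542 = 0.04132 mol/L

0.04132 mol/L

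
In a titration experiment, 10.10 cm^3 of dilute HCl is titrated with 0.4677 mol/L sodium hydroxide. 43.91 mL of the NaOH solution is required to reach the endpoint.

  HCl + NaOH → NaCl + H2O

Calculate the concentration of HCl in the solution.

n(NaOH) = 0.04391 L × 0.4677 mol/L = 0.02054 mol
n(HCl) = 0.02054 mol (1:1 mole ratio)
[HCl] = 0.02054 mol / 0.01010 L = 2.033 mol/L

2.033 mol/L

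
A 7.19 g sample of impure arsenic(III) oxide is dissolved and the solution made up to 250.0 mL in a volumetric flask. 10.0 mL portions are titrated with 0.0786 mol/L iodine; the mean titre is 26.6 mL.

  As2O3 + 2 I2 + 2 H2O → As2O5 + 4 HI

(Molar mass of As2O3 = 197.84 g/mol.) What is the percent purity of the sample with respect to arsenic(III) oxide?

n(I2) per titration = 0.0266 × 0.0786 = 2.09 × 10^-3 mol
From the 1:2 ratio, n(As2O3) in each aliquot = 1/2 × 2.09 × 10^-3 = 1.05 × 10^-3 mol
n(As2O3) in the whole flask = 1.05 × 10^-3 × 250.0/10.0 = 0.0261 mol
mass of As2O3 = 0.0261 × 197.84 = 5.17 g
% As2O3 = 5.17 / 7.19 × 100 = 71.9 %

71.9 %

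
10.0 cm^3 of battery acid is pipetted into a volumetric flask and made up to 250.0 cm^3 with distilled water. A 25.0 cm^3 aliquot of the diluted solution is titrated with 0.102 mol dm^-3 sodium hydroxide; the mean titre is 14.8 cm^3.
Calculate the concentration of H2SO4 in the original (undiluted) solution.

0.755 mol/L

H2SO4 + 2 NaOH → Na2SO4 + 2 H2O
n(NaOH) = 0.0148 × 0.102 = 1.51 × 10^-3 mol
From the 1:2 ratio, n(H2SO4) in the aliquot = 1/2 × 1.51 × 10^-3 = 7.55 × 10^-4 mol
[H2SO4]_dilute = 7.55 × 10^-4 / 0.0250 = 0.0302 mol/L
Dilution factor = 250.0 / 10.0 = 25.00
[H2SO4]_stock = 0.0302 × 25.00 = 0.755 mol/L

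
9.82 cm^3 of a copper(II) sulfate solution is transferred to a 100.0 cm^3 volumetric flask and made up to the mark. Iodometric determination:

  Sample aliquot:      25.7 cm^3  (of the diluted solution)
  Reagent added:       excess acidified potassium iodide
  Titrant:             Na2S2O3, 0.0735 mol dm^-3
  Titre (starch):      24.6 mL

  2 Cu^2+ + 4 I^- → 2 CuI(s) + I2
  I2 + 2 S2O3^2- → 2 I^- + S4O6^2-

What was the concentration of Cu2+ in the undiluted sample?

0.716 mol/L

n(S2O3^2-) = 0.0246 × 0.0735 = 1.81 × 10^-3 mol
n(I2) = n(S2O3^2-)/2 = 9.04 × 10^-4 mol
From the 2:1 ratio, n(Cu2+) in the aliquot = 2/1 × 9.04 × 10^-4 = 1.81 × 10^-3 mol
[Cu2+]_dilute = 1.81 × 10^-3 / 0.0257 = 0.0704 mol/L
[Cu2+]_original = 0.0704 × 100.0/9.82 = 0.716 mol/L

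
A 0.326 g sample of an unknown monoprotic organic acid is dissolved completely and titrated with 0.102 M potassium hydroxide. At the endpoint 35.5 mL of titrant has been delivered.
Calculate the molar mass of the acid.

90.0 g/mol

n(KOH) = 0.0355 L × 0.102 mol/L = 3.62 × 10^-3 mol
n(HA) = 3.62 × 10^-3 mol (1:1 ratio)
M = m / n = 0.326 g / 3.62 × 10^-3 mol = 90.0 g/mol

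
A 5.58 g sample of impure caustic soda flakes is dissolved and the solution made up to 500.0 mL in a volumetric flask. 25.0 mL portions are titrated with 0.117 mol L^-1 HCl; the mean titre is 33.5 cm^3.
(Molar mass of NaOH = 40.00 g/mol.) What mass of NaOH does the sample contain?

3.14 g

NaOH + HCl → NaCl + H2O
n(HCl) per titration = 0.0335 × 0.117 = 3.92 × 10^-3 mol
n(NaOH) in each aliquot = 3.92 × 10^-3 mol (1:1 ratio)
n(NaOH) in the whole flask = 3.92 × 10^-3 × 500.0/25.0 = 0.0784 mol
mass of NaOH = 0.0784 × 40.00 = 3.14 g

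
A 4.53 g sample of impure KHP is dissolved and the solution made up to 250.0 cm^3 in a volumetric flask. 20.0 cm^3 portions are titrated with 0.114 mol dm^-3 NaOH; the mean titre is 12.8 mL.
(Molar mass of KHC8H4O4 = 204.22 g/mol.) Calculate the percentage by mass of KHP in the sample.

KHC8H4O4 + NaOH → KNaC8H4O4 + H2O
n(NaOH) per titration = 0.0128 × 0.114 = 1.46 × 10^-3 mol
n(KHC8H4O4) in each aliquot = 1.46 × 10^-3 mol (1:1 ratio)
n(KHC8H4O4) in the whole flask = 1.46 × 10^-3 × 250.0/20.0 = 0.0182 mol
mass of KHC8H4O4 = 0.0182 × 204.22 = 3.72 g
% KHC8H4O4 = 3.72 / 4.53 × 100 = 82.2 %

82.2 %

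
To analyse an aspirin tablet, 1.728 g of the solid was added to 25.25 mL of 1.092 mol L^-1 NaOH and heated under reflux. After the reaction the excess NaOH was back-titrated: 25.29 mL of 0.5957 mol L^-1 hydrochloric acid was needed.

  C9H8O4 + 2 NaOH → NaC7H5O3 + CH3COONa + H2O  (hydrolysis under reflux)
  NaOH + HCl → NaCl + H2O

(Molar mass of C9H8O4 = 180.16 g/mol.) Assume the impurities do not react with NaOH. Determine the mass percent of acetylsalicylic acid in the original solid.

n(NaOH) added = 0.02525 × 1.092 = 0.02757 mol
n(HCl) used in back-titration = 0.02529 × 0.5957 = 0.01507 mol
n(NaOH) left over = 0.01507 mol (1:1 ratio)
n(NaOH) consumed by analyte = 0.02757 − 0.01507 = 0.01251 mol
From the 1:2 ratio, n(C9H8O4) = 1/2 × 0.01251 = 6.254 × 10^-3 mol
mass of C9H8O4 = 6.254 × 10^-3 × 180.16 = 1.127 g
% C9H8O4 = 1.127 / 1.728 × 100 = 65.20 %

65.20 %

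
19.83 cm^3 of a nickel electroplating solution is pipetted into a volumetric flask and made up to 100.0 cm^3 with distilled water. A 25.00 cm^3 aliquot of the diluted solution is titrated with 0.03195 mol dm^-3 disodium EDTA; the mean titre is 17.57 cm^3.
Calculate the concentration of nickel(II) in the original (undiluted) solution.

0.1132 mol/L

Ni^2+ + EDTA^4- → [Ni(EDTA)]^2-
n(EDTA) = 0.01757 × 0.03195 = 5.614 × 10^-4 mol
n(Ni2+) in the aliquot = 5.614 × 10^-4 mol (1:1 ratio)
[Ni2+]_dilute = 5.614 × 10^-4 / 0.02500 = 0.02245 mol/L
Dilution factor = 100.0 / 19.83 = 5.043
[Ni2+]_stock = 0.02245 × 5.043 = 0.1132 mol/L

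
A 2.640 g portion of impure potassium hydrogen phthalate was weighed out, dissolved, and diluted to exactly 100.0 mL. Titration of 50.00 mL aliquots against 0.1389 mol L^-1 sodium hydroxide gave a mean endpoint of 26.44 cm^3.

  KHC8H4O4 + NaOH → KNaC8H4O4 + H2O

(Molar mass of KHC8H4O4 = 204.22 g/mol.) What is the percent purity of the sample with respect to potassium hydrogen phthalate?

56.82 %

n(NaOH) per titration = 0.02644 × 0.1389 = 3.673 × 10^-3 mol
n(KHC8H4O4) in each aliquot = 3.673 × 10^-3 mol (1:1 ratio)
n(KHC8H4O4) in the whole flask = 3.673 × 10^-3 × 100.0/50.00 = 7.345 × 10^-3 mol
mass of KHC8H4O4 = 7.345 × 10^-3 × 204.22 = 1.500 g
% KHC8H4O4 = 1.500 / 2.640 × 100 = 56.82 %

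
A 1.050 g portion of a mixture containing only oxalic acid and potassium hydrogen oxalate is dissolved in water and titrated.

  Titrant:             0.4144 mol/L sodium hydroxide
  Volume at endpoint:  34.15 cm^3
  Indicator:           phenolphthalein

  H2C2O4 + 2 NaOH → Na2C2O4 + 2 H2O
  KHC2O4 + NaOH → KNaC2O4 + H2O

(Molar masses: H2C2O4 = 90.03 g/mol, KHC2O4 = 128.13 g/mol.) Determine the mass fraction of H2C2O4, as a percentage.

n(NaOH) = 0.03415 × 0.4144 = 0.01415 mol
Let x = n(H2C2O4), y = n(KHC2O4).
Titrant: 2x + 1y = 0.01415;  mass: 90.03x + 128.13y = 1.050
Solving, x = 4.592 × 10^-3 mol, y = 4.969 × 10^-3 mol
mass of H2C2O4 = 4.592 × 10^-3 × 90.03 = 0.4134 g
% H2C2O4 = 0.4134 / 1.050 × 100 = 39.37 %

39.37 %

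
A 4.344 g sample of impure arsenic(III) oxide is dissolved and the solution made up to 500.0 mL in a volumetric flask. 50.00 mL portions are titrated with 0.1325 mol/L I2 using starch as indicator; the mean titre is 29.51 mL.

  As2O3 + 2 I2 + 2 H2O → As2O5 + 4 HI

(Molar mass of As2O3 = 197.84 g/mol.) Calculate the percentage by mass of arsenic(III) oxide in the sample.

n(I2) per titration = 0.02951 × 0.1325 = 3.910 × 10^-3 mol
From the 1:2 ratio, n(As2O3) in each aliquot = 1/2 × 3.910 × 10^-3 = 1.955 × 10^-3 mol
n(As2O3) in the whole flask = 1.955 × 10^-3 × 500.0/50.00 = 0.01955 mol
mass of As2O3 = 0.01955 × 197.84 = 3.868 g
% As2O3 = 3.868 / 4.344 × 100 = 89.04 %

89.04 %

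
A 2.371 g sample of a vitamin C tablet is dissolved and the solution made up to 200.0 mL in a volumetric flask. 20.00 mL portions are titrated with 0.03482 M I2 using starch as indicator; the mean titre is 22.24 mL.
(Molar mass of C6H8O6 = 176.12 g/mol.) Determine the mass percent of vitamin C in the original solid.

57.52 %

C6H8O6 + I2 → C6H6O6 + 2 HI
n(I2) per titration = 0.02224 × 0.03482 = 7.744 × 10^-4 mol
n(C6H8O6) in each aliquot = 7.744 × 10^-4 mol (1:1 ratio)
n(C6H8O6) in the whole flask = 7.744 × 10^-4 × 200.0/20.00 = 7.744 × 10^-3 mol
mass of C6H8O6 = 7.744 × 10^-3 × 176.12 = 1.364 g
% C6H8O6 = 1.364 / 2.371 × 100 = 57.52 %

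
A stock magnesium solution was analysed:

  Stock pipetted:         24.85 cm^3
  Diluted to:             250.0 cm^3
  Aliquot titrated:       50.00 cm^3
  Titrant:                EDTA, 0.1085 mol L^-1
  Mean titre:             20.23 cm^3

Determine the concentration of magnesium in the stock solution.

Mg^2+ + EDTA^4- → [Mg(EDTA)]^2-
n(EDTA) = 0.02023 × 0.1085 = 2.195 × 10^-3 mol
n(Mg2+) in the aliquot = 2.195 × 10^-3 mol (1:1 ratio)
[Mg2+]_dilute = 2.195 × 10^-3 / 0.05000 = 0.04390 mol/L
Dilution factor = 250.0 / 24.85 = 10.06
[Mg2+]_stock = 0.04390 × 10.06 = 0.4416 mol/L

0.4416 mol/L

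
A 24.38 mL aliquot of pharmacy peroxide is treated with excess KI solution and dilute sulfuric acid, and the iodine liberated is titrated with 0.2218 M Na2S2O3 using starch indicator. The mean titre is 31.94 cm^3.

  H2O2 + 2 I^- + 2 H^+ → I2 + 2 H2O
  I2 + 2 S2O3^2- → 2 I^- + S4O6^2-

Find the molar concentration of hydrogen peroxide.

0.1453 M

n(S2O3^2-) = 0.03194 × 0.2218 = 7.084 × 10^-3 mol
n(I2) = n(S2O3^2-)/2 = 3.542 × 10^-3 mol
n(H2O2) in the aliquot = 3.542 × 10^-3 mol (1:1 ratio)
[H2O2] = 3.542 × 10^-3 / 0.02438 = 0.1453 mol/L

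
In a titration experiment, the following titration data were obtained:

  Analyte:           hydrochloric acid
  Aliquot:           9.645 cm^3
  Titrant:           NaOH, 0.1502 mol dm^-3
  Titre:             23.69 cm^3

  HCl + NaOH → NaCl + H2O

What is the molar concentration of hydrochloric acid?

n(NaOH) = 0.02369 L × 0.1502 mol/L = 3.558 × 10^-3 mol
n(HCl) = 3.558 × 10^-3 mol (1:1 mole ratio)
[HCl] = 3.558 × 10^-3 mol / 0.009645 L = 0.3689 mol/L

0.3689 mol/L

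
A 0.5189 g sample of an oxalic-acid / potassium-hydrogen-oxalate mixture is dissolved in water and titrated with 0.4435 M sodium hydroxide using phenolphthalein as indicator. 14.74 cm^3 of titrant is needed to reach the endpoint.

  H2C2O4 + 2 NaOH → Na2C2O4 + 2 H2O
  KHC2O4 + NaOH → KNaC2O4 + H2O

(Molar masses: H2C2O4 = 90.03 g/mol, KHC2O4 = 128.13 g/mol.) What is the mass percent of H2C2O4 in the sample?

n(NaOH) = 0.01474 × 0.4435 = 6.537 × 10^-3 mol
Let x = n(H2C2O4), y = n(KHC2O4).
Titrant: 2x + 1y = 6.537 × 10^-3;  mass: 90.03x + 128.13y = 0.5189
Solving, x = 1.917 × 10^-3 mol, y = 2.703 × 10^-3 mol
mass of H2C2O4 = 1.917 × 10^-3 × 90.03 = 0.1726 g
% H2C2O4 = 0.1726 / 0.5189 × 100 = 33.27 %

33.27 %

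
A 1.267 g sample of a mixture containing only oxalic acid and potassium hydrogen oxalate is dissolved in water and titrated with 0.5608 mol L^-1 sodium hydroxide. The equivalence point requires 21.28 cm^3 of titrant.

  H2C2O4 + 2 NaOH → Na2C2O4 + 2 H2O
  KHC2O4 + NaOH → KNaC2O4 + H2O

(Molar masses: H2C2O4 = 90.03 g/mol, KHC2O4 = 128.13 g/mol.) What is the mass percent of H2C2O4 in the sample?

n(NaOH) = 0.02128 × 0.5608 = 0.01193 mol
Let x = n(H2C2O4), y = n(KHC2O4).
Titrant: 2x + 1y = 0.01193;  mass: 90.03x + 128.13y = 1.267
Solving, x = 1.577 × 10^-3 mol, y = 8.781 × 10^-3 mol
mass of H2C2O4 = 1.577 × 10^-3 × 90.03 = 0.1419 g
% H2C2O4 = 0.1419 / 1.267 × 100 = 11.20 %

11.20 %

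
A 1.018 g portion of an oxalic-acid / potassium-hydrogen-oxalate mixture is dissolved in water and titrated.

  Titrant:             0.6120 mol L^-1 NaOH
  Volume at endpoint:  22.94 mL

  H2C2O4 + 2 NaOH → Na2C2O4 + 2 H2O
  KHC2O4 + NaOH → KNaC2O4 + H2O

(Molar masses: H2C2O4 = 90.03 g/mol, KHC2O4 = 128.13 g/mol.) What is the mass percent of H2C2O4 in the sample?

41.54 %

n(NaOH) = 0.02294 × 0.6120 = 0.01404 mol
Let x = n(H2C2O4), y = n(KHC2O4).
Titrant: 2x + 1y = 0.01404;  mass: 90.03x + 128.13y = 1.018
Solving, x = 4.697 × 10^-3 mol, y = 4.644 × 10^-3 mol
mass of H2C2O4 = 4.697 × 10^-3 × 90.03 = 0.4229 g
% H2C2O4 = 0.4229 / 1.018 × 100 = 41.54 %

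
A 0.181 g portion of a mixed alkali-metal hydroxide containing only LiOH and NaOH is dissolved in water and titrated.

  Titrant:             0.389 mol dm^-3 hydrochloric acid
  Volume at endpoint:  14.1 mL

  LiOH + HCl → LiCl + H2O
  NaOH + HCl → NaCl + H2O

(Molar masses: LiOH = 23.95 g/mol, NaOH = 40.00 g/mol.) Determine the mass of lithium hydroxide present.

0.0573 g

n(HCl) = 0.0141 × 0.389 = 5.48 × 10^-3 mol
Let x = n(LiOH), y = n(NaOH).
Titrant: 1x + 1y = 5.48 × 10^-3;  mass: 23.95x + 40.00y = 0.181
Solving, x = 2.39 × 10^-3 mol, y = 3.09 × 10^-3 mol
mass of LiOH = 2.39 × 10^-3 × 23.95 = 0.0573 g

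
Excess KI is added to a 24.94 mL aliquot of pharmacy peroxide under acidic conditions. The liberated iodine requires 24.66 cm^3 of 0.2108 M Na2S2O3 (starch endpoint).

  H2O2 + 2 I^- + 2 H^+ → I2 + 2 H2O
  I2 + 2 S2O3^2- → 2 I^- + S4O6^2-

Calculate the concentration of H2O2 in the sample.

0.1042 M

n(S2O3^2-) = 0.02466 × 0.2108 = 5.198 × 10^-3 mol
n(I2) = n(S2O3^2-)/2 = 2.599 × 10^-3 mol
n(H2O2) in the aliquot = 2.599 × 10^-3 mol (1:1 ratio)
[H2O2] = 2.599 × 10^-3 / 0.02494 = 0.1042 mol/L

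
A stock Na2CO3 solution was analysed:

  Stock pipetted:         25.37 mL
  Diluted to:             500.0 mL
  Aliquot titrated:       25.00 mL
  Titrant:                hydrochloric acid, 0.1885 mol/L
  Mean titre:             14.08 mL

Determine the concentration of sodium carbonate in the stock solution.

1.046 mol/L

Na2CO3 + 2 HCl → 2 NaCl + H2O + CO2
n(HCl) = 0.01408 × 0.1885 = 2.654 × 10^-3 mol
From the 1:2 ratio, n(Na2CO3) in the aliquot = 1/2 × 2.654 × 10^-3 = 1.327 × 10^-3 mol
[Na2CO3]_dilute = 1.327 × 10^-3 / 0.02500 = 0.05308 mol/L
Dilution factor = 500.0 / 25.37 = 19.71
[Na2CO3]_stock = 0.05308 × 19.71 = 1.046 mol/L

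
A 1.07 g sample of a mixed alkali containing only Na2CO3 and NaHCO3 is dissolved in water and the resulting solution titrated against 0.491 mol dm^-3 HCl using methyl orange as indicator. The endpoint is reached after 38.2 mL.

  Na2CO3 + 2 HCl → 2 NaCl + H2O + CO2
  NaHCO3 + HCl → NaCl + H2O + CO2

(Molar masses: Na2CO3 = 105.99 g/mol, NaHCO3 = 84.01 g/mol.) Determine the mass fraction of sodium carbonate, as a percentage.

80.8 %

n(HCl) = 0.0382 × 0.491 = 0.0188 mol
Let x = n(Na2CO3), y = n(NaHCO3).
Titrant: 2x + 1y = 0.0188;  mass: 105.99x + 84.01y = 1.07
Solving, x = 8.15 × 10^-3 mol, y = 2.45 × 10^-3 mol
mass of Na2CO3 = 8.15 × 10^-3 × 105.99 = 0.864 g
% Na2CO3 = 0.864 / 1.07 × 100 = 80.8 %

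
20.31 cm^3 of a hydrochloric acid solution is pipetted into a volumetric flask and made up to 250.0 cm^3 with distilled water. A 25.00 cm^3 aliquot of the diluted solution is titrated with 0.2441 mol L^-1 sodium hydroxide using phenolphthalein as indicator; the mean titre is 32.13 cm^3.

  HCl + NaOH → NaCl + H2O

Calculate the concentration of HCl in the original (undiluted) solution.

3.862 mol/L

n(NaOH) = 0.03213 × 0.2441 = 7.843 × 10^-3 mol
n(HCl) in the aliquot = 7.843 × 10^-3 mol (1:1 ratio)
[HCl]_dilute = 7.843 × 10^-3 / 0.02500 = 0.3137 mol/L
Dilution factor = 250.0 / 20.31 = 12.31
[HCl]_stock = 0.3137 × 12.31 = 3.862 mol/L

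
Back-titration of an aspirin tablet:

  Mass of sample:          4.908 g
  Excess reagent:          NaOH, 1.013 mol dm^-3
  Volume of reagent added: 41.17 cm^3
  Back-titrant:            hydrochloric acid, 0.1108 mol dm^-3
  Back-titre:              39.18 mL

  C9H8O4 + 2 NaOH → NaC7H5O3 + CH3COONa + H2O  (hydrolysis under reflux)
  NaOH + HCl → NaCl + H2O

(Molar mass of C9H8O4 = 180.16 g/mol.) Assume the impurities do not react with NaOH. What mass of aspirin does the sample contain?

3.366 g

n(NaOH) added = 0.04117 × 1.013 = 0.04171 mol
n(HCl) used in back-titration = 0.03918 × 0.1108 = 4.341 × 10^-3 mol
n(NaOH) left over = 4.341 × 10^-3 mol (1:1 ratio)
n(NaOH) consumed by analyte = 0.04171 − 4.341 × 10^-3 = 0.03736 mol
From the 1:2 ratio, n(C9H8O4) = 1/2 × 0.03736 = 0.01868 mol
mass of C9H8O4 = 0.01868 × 180.16 = 3.366 g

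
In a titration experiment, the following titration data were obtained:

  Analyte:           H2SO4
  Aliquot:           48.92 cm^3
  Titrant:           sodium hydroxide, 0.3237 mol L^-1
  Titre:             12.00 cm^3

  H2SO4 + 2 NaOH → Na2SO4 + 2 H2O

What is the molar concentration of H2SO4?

0.03970 mol/L

n(NaOH) = 0.01200 L × 0.3237 mol/L = 3.884 × 10^-3 mol
From the 1:2 mole ratio, n(H2SO4) = 1/2 × 3.884 × 10^-3 = 1.942 × 10^-3 mol
[H2SO4] = 1.942 × 10^-3 mol / 0.04892 L = 0.03970 mol/L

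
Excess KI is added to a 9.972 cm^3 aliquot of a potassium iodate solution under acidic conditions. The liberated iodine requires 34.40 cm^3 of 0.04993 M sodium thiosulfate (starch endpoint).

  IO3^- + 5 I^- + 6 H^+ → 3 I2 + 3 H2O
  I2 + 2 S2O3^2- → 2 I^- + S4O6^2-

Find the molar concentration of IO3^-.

0.02871 M

n(S2O3^2-) = 0.03440 × 0.04993 = 1.718 × 10^-3 mol
n(I2) = n(S2O3^2-)/2 = 8.588 × 10^-4 mol
From the 1:3 ratio, n(IO3^-) in the aliquot = 1/3 × 8.588 × 10^-4 = 2.863 × 10^-4 mol
[IO3^-] = 2.863 × 10^-4 / 0.009972 = 0.02871 mol/L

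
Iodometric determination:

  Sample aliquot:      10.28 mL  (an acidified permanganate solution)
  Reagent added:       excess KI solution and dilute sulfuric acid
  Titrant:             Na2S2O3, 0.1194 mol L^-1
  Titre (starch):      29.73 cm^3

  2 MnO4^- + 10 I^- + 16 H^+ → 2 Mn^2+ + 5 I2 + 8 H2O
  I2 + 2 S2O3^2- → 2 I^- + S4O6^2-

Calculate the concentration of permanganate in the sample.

0.06906 mol/L

n(S2O3^2-) = 0.02973 × 0.1194 = 3.550 × 10^-3 mol
n(I2) = n(S2O3^2-)/2 = 1.775 × 10^-3 mol
From the 2:5 ratio, n(MnO4^-) in the aliquot = 2/5 × 1.775 × 10^-3 = 7.100 × 10^-4 mol
[MnO4^-] = 7.100 × 10^-4 / 0.01028 = 0.06906 mol/L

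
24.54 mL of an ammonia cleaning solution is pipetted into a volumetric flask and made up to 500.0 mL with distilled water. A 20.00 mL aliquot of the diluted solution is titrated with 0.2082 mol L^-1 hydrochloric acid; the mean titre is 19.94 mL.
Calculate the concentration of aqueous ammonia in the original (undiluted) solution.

NH3 + HCl → NH4Cl
n(HCl) = 0.01994 × 0.2082 = 4.152 × 10^-3 mol
n(NH3) in the aliquot = 4.152 × 10^-3 mol (1:1 ratio)
[NH3]_dilute = 4.152 × 10^-3 / 0.02000 = 0.2076 mol/L
Dilution factor = 500.0 / 24.54 = 20.37
[NH3]_stock = 0.2076 × 20.37 = 4.229 mol/L

4.229 mol/L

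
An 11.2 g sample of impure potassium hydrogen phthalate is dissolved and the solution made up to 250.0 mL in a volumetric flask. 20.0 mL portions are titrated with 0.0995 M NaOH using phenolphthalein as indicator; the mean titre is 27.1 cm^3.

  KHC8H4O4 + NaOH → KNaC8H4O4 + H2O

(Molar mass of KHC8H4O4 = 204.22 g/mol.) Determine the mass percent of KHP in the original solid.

n(NaOH) per titration = 0.0271 × 0.0995 = 2.70 × 10^-3 mol
n(KHC8H4O4) in each aliquot = 2.70 × 10^-3 mol (1:1 ratio)
n(KHC8H4O4) in the whole flask = 2.70 × 10^-3 × 250.0/20.0 = 0.0337 mol
mass of KHC8H4O4 = 0.0337 × 204.22 = 6.88 g
% KHC8H4O4 = 6.88 / 11.2 × 100 = 61.5 %

61.5 %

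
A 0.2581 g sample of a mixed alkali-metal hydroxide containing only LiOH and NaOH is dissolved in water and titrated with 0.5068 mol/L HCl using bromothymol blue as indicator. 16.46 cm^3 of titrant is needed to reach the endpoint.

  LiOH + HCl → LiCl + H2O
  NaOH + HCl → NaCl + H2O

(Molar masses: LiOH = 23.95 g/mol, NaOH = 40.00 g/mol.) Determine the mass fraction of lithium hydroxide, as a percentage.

n(HCl) = 0.01646 × 0.5068 = 8.342 × 10^-3 mol
Let x = n(LiOH), y = n(NaOH).
Titrant: 1x + 1y = 8.342 × 10^-3;  mass: 23.95x + 40.00y = 0.2581
Solving, x = 4.709 × 10^-3 mol, y = 3.633 × 10^-3 mol
mass of LiOH = 4.709 × 10^-3 × 23.95 = 0.1128 g
% LiOH = 0.1128 / 0.2581 × 100 = 43.70 %

43.70 %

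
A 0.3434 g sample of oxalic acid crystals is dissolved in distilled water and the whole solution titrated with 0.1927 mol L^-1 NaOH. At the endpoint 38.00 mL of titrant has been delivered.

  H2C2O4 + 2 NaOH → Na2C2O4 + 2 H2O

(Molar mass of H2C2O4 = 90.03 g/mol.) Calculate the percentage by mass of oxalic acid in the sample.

n(NaOH) = 0.03800 L × 0.1927 mol/L = 7.323 × 10^-3 mol
From the 1:2 ratio, n(H2C2O4) = 1/2 × 7.323 × 10^-3 = 3.661 × 10^-3 mol
mass of H2C2O4 = 3.661 × 10^-3 × 90.03 g/mol = 0.3296 g
% H2C2O4 = 0.3296 / 0.3434 × 100 = 95.99 %

95.99 %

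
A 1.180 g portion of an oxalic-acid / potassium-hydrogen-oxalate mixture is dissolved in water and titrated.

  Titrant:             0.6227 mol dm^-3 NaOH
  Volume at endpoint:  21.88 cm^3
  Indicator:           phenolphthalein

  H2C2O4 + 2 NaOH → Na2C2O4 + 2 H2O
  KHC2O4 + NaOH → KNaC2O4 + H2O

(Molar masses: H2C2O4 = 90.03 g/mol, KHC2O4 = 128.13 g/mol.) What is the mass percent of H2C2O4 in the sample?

25.97 %

n(NaOH) = 0.02188 × 0.6227 = 0.01362 mol
Let x = n(H2C2O4), y = n(KHC2O4).
Titrant: 2x + 1y = 0.01362;  mass: 90.03x + 128.13y = 1.180
Solving, x = 3.403 × 10^-3 mol, y = 6.818 × 10^-3 mol
mass of H2C2O4 = 3.403 × 10^-3 × 90.03 = 0.3064 g
% H2C2O4 = 0.3064 / 1.180 × 100 = 25.97 %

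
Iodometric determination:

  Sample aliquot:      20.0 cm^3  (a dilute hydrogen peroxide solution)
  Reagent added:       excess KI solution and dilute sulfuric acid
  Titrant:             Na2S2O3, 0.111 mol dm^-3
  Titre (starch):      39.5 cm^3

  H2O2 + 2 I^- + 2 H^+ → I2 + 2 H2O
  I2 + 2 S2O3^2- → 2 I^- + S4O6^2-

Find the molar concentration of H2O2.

0.110 mol/L

n(S2O3^2-) = 0.0395 × 0.111 = 4.38 × 10^-3 mol
n(I2) = n(S2O3^2-)/2 = 2.19 × 10^-3 mol
n(H2O2) in the aliquot = 2.19 × 10^-3 mol (1:1 ratio)
[H2O2] = 2.19 × 10^-3 / 0.0200 = 0.110 mol/L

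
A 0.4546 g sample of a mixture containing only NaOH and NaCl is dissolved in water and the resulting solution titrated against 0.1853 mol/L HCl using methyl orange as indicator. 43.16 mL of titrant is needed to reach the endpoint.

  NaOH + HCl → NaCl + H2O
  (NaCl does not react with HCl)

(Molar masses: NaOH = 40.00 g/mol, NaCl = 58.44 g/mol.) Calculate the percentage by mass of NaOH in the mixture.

n(HCl) = 0.04316 × 0.1853 = 7.998 × 10^-3 mol
Let x = n(NaOH), y = n(NaCl).
Titrant: 1x = 7.998 × 10^-3;  mass: 40.00x + 58.44y = 0.4546
Solving, x = 7.998 × 10^-3 mol, y = 2.305 × 10^-3 mol
mass of NaOH = 7.998 × 10^-3 × 40.00 = 0.3199 g
% NaOH = 0.3199 / 0.4546 × 100 = 70.37 %

70.37 %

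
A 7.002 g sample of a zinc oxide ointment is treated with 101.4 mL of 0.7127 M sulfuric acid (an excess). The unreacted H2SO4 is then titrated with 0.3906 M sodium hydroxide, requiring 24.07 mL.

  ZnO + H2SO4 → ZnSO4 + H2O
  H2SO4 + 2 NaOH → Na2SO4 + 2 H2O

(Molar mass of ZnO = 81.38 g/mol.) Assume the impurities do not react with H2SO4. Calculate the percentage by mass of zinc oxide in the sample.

78.53 %

n(H2SO4) added = 0.1014 × 0.7127 = 0.07227 mol
n(NaOH) used in back-titration = 0.02407 × 0.3906 = 9.402 × 10^-3 mol
From the 1:2 ratio, n(H2SO4) left over = 1/2 × 9.402 × 10^-3 = 4.701 × 10^-3 mol
n(H2SO4) consumed by analyte = 0.07227 − 4.701 × 10^-3 = 0.06757 mol
n(ZnO) = 0.06757 mol (1:1 ratio)
mass of ZnO = 0.06757 × 81.38 = 5.499 g
% ZnO = 5.499 / 7.002 × 100 = 78.53 %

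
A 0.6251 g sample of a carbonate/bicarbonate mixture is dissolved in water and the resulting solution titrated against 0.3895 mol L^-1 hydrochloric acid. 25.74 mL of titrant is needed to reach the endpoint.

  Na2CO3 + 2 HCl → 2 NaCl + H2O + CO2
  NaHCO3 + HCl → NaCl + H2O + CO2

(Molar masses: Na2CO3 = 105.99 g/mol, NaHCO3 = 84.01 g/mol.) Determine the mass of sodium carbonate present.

n(HCl) = 0.02574 × 0.3895 = 0.01003 mol
Let x = n(Na2CO3), y = n(NaHCO3).
Titrant: 2x + 1y = 0.01003;  mass: 105.99x + 84.01y = 0.6251
Solving, x = 3.501 × 10^-3 mol, y = 3.024 × 10^-3 mol
mass of Na2CO3 = 3.501 × 10^-3 × 105.99 = 0.3711 g

0.3711 g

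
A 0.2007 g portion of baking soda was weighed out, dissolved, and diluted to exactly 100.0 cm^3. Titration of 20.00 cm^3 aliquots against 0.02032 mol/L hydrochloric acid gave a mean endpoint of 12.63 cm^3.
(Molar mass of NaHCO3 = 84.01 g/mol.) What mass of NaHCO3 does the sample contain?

NaHCO3 + HCl → NaCl + H2O + CO2
n(HCl) per titration = 0.01263 × 0.02032 = 2.566 × 10^-4 mol
n(NaHCO3) in each aliquot = 2.566 × 10^-4 mol (1:1 ratio)
n(NaHCO3) in the whole flask = 2.566 × 10^-4 × 100.0/20.00 = 1.283 × 10^-3 mol
mass of NaHCO3 = 1.283 × 10^-3 × 84.01 = 0.1078 g

0.1078 g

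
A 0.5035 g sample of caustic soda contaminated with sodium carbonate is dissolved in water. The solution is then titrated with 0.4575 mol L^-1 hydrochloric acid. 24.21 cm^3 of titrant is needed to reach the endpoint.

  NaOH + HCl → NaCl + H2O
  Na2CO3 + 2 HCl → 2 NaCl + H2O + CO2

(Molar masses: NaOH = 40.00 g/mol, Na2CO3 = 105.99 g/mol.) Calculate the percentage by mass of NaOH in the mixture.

51.03 %

n(HCl) = 0.02421 × 0.4575 = 0.01108 mol
Let x = n(NaOH), y = n(Na2CO3).
Titrant: 1x + 2y = 0.01108;  mass: 40.00x + 105.99y = 0.5035
Solving, x = 6.424 × 10^-3 mol, y = 2.326 × 10^-3 mol
mass of NaOH = 6.424 × 10^-3 × 40.00 = 0.2569 g
% NaOH = 0.2569 / 0.5035 × 100 = 51.03 %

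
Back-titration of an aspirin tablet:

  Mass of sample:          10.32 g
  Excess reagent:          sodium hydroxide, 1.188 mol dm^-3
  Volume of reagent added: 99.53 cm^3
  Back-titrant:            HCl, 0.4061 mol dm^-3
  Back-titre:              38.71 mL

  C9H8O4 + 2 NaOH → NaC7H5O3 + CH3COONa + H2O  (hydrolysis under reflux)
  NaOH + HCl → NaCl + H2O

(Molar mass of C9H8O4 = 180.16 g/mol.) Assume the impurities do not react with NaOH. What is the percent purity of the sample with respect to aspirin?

89.49 %

n(NaOH) added = 0.09953 × 1.188 = 0.1182 mol
n(HCl) used in back-titration = 0.03871 × 0.4061 = 0.01572 mol
n(NaOH) left over = 0.01572 mol (1:1 ratio)
n(NaOH) consumed by analyte = 0.1182 − 0.01572 = 0.1025 mol
From the 1:2 ratio, n(C9H8O4) = 1/2 × 0.1025 = 0.05126 mol
mass of C9H8O4 = 0.05126 × 180.16 = 9.235 g
% C9H8O4 = 9.235 / 10.32 × 100 = 89.49 %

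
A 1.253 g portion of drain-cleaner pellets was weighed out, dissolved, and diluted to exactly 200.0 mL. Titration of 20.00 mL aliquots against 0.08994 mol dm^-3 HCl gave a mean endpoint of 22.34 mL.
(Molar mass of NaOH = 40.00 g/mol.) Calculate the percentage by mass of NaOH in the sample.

64.14 %

NaOH + HCl → NaCl + H2O
n(HCl) per titration = 0.02234 × 0.08994 = 2.009 × 10^-3 mol
n(NaOH) in each aliquot = 2.009 × 10^-3 mol (1:1 ratio)
n(NaOH) in the whole flask = 2.009 × 10^-3 × 200.0/20.00 = 0.02009 mol
mass of NaOH = 0.02009 × 40.00 = 0.8037 g
% NaOH = 0.8037 / 1.253 × 100 = 64.14 %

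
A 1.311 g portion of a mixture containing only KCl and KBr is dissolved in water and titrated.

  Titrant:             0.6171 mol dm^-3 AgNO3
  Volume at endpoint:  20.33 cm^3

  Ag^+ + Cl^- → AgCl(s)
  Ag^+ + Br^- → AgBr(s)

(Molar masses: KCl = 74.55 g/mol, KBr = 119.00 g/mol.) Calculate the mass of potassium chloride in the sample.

0.3051 g

n(AgNO3) = 0.02033 × 0.6171 = 0.01255 mol
Let x = n(KCl), y = n(KBr).
Titrant: 1x + 1y = 0.01255;  mass: 74.55x + 119.00y = 1.311
Solving, x = 4.093 × 10^-3 mol, y = 8.453 × 10^-3 mol
mass of KCl = 4.093 × 10^-3 × 74.55 = 0.3051 g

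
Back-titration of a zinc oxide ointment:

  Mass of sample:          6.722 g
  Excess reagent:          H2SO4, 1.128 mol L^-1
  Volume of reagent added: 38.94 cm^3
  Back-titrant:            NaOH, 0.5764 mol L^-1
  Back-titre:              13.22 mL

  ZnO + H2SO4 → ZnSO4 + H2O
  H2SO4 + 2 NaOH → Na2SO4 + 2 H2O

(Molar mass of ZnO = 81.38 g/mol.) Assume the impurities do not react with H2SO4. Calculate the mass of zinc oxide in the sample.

3.265 g

n(H2SO4) added = 0.03894 × 1.128 = 0.04392 mol
n(NaOH) used in back-titration = 0.01322 × 0.5764 = 7.620 × 10^-3 mol
From the 1:2 ratio, n(H2SO4) left over = 1/2 × 7.620 × 10^-3 = 3.810 × 10^-3 mol
n(H2SO4) consumed by analyte = 0.04392 − 3.810 × 10^-3 = 0.04011 mol
n(ZnO) = 0.04011 mol (1:1 ratio)
mass of ZnO = 0.04011 × 81.38 = 3.265 g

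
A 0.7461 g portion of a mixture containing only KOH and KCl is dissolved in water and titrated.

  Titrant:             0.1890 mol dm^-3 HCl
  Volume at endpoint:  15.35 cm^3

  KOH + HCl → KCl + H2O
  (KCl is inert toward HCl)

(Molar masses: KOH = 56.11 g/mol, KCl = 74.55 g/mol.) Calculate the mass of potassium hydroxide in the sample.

0.1628 g

n(HCl) = 0.01535 × 0.1890 = 2.901 × 10^-3 mol
Let x = n(KOH), y = n(KCl).
Titrant: 1x = 2.901 × 10^-3;  mass: 56.11x + 74.55y = 0.7461
Solving, x = 2.901 × 10^-3 mol, y = 7.824 × 10^-3 mol
mass of KOH = 2.901 × 10^-3 × 56.11 = 0.1628 g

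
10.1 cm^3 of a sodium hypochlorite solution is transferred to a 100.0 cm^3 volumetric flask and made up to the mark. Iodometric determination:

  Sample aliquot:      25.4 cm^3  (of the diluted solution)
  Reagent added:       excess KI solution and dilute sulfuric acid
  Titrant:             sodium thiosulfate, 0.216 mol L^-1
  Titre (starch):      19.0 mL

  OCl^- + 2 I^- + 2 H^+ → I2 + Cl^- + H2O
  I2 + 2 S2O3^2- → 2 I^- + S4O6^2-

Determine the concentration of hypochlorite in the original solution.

0.800 mol/L

n(S2O3^2-) = 0.0190 × 0.216 = 4.10 × 10^-3 mol
n(I2) = n(S2O3^2-)/2 = 2.05 × 10^-3 mol
n(OCl^-) in the aliquot = 2.05 × 10^-3 mol (1:1 ratio)
[OCl^-]_dilute = 2.05 × 10^-3 / 0.0254 = 0.0808 mol/L
[OCl^-]_original = 0.0808 × 100.0/10.1 = 0.800 mol/L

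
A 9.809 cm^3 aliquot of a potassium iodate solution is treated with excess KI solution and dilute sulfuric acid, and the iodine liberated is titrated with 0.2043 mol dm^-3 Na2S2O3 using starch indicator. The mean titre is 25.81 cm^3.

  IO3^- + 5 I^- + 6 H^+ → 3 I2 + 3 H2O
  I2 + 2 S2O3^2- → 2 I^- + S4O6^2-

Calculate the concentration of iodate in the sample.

n(S2O3^2-) = 0.02581 × 0.2043 = 5.273 × 10^-3 mol
n(I2) = n(S2O3^2-)/2 = 2.636 × 10^-3 mol
From the 1:3 ratio, n(IO3^-) in the aliquot = 1/3 × 2.636 × 10^-3 = 8.788 × 10^-4 mol
[IO3^-] = 8.788 × 10^-4 / 0.009809 = 0.08959 mol/L

0.08959 mol/L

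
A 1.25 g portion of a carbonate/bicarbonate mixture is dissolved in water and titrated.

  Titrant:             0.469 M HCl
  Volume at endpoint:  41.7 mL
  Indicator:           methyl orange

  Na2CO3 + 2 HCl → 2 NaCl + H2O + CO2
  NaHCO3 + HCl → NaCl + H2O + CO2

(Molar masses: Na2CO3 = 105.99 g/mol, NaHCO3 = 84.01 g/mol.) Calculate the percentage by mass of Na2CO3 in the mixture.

n(HCl) = 0.0417 × 0.469 = 0.0196 mol
Let x = n(Na2CO3), y = n(NaHCO3).
Titrant: 2x + 1y = 0.0196;  mass: 105.99x + 84.01y = 1.25
Solving, x = 6.34 × 10^-3 mol, y = 6.89 × 10^-3 mol
mass of Na2CO3 = 6.34 × 10^-3 × 105.99 = 0.672 g
% Na2CO3 = 0.672 / 1.25 × 100 = 53.7 %

53.7 %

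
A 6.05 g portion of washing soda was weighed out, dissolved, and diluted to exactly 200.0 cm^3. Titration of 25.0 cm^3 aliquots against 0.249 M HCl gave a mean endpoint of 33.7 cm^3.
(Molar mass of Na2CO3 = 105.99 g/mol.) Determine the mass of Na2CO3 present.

3.56 g

Na2CO3 + 2 HCl → 2 NaCl + H2O + CO2
n(HCl) per titration = 0.0337 × 0.249 = 8.39 × 10^-3 mol
From the 1:2 ratio, n(Na2CO3) in each aliquot = 1/2 × 8.39 × 10^-3 = 4.20 × 10^-3 mol
n(Na2CO3) in the whole flask = 4.20 × 10^-3 × 200.0/25.0 = 0.0336 mol
mass of Na2CO3 = 0.0336 × 105.99 = 3.56 g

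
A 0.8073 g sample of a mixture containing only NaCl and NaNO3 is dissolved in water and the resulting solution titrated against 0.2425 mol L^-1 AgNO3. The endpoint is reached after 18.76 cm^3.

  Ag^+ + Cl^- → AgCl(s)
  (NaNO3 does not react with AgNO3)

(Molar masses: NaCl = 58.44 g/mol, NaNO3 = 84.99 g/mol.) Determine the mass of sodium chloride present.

n(AgNO3) = 0.01876 × 0.2425 = 4.549 × 10^-3 mol
Let x = n(NaCl), y = n(NaNO3).
Titrant: 1x = 4.549 × 10^-3;  mass: 58.44x + 84.99y = 0.8073
Solving, x = 4.549 × 10^-3 mol, y = 6.371 × 10^-3 mol
mass of NaCl = 4.549 × 10^-3 × 58.44 = 0.2659 g

0.2659 g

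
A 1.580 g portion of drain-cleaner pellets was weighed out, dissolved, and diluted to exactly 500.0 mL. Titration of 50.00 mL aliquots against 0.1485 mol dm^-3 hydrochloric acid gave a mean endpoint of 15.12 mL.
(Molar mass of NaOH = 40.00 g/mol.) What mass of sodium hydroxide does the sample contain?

0.8981 g

NaOH + HCl → NaCl + H2O
n(HCl) per titration = 0.01512 × 0.1485 = 2.245 × 10^-3 mol
n(NaOH) in each aliquot = 2.245 × 10^-3 mol (1:1 ratio)
n(NaOH) in the whole flask = 2.245 × 10^-3 × 500.0/50.00 = 0.02245 mol
mass of NaOH = 0.02245 × 40.00 = 0.8981 g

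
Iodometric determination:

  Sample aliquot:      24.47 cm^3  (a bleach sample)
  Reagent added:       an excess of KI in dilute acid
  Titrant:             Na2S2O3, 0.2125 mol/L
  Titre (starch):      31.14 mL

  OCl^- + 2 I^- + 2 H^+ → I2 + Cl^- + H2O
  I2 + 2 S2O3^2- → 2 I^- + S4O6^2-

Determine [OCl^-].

n(S2O3^2-) = 0.03114 × 0.2125 = 6.617 × 10^-3 mol
n(I2) = n(S2O3^2-)/2 = 3.309 × 10^-3 mol
n(OCl^-) in the aliquot = 3.309 × 10^-3 mol (1:1 ratio)
[OCl^-] = 3.309 × 10^-3 / 0.02447 = 0.1352 mol/L

0.1352 mol/L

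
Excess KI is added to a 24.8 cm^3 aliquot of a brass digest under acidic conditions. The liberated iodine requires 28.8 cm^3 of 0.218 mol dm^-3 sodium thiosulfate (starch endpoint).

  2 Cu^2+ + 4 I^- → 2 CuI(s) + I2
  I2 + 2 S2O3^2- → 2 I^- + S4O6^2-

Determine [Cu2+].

0.253 mol/L

n(S2O3^2-) = 0.0288 × 0.218 = 6.28 × 10^-3 mol
n(I2) = n(S2O3^2-)/2 = 3.14 × 10^-3 mol
From the 2:1 ratio, n(Cu2+) in the aliquot = 2/1 × 3.14 × 10^-3 = 6.28 × 10^-3 mol
[Cu2+] = 6.28 × 10^-3 / 0.0248 = 0.253 mol/L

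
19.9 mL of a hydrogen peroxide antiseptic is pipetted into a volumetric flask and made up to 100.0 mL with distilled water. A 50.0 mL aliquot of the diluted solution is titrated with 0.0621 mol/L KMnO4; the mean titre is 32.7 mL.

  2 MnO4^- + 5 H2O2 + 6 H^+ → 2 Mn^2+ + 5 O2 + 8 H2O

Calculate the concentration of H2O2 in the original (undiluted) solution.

0.510 mol/L

n(KMnO4) = 0.0327 × 0.0621 = 2.03 × 10^-3 mol
From the 5:2 ratio, n(H2O2) in the aliquot = 5/2 × 2.03 × 10^-3 = 5.08 × 10^-3 mol
[H2O2]_dilute = 5.08 × 10^-3 / 0.0500 = 0.102 mol/L
Dilution factor = 100.0 / 19.9 = 5.025
[H2O2]_stock = 0.102 × 5.025 = 0.510 mol/L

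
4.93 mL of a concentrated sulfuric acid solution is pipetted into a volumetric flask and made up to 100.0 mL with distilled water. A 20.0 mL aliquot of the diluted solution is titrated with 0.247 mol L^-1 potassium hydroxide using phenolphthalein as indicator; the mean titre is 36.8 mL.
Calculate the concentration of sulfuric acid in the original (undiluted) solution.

H2SO4 + 2 KOH → K2SO4 + 2 H2O
n(KOH) = 0.0368 × 0.247 = 9.09 × 10^-3 mol
From the 1:2 ratio, n(H2SO4) in the aliquot = 1/2 × 9.09 × 10^-3 = 4.54 × 10^-3 mol
[H2SO4]_dilute = 4.54 × 10^-3 / 0.0200 = 0.227 mol/L
Dilution factor = 100.0 / 4.93 = 20.28
[H2SO4]_stock = 0.227 × 20.28 = 4.61 mol/L

4.61 mol/L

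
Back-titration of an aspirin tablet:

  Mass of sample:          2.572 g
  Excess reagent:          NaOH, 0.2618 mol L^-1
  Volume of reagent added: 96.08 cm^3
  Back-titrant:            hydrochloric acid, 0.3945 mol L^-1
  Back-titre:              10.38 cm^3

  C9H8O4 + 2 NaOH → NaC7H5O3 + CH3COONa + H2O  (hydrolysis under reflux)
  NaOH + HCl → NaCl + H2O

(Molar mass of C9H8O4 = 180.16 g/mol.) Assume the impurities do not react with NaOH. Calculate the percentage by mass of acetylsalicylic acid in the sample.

n(NaOH) added = 0.09608 × 0.2618 = 0.02515 mol
n(HCl) used in back-titration = 0.01038 × 0.3945 = 4.095 × 10^-3 mol
n(NaOH) left over = 4.095 × 10^-3 mol (1:1 ratio)
n(NaOH) consumed by analyte = 0.02515 − 4.095 × 10^-3 = 0.02106 mol
From the 1:2 ratio, n(C9H8O4) = 1/2 × 0.02106 = 0.01053 mol
mass of C9H8O4 = 0.01053 × 180.16 = 1.897 g
% C9H8O4 = 1.897 / 2.572 × 100 = 73.76 %

73.76 %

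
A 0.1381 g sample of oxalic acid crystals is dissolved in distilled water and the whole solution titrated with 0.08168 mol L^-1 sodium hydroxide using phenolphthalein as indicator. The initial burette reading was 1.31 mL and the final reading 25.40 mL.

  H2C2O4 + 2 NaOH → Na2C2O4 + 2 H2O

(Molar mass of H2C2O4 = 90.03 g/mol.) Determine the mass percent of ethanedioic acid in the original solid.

64.14 %

n(NaOH) = 0.02409 L × 0.08168 mol/L = 1.968 × 10^-3 mol
From the 1:2 ratio, n(H2C2O4) = 1/2 × 1.968 × 10^-3 = 9.838 × 10^-4 mol
mass of H2C2O4 = 9.838 × 10^-4 × 90.03 g/mol = 0.08857 g
% H2C2O4 = 0.08857 / 0.1381 × 100 = 64.14 %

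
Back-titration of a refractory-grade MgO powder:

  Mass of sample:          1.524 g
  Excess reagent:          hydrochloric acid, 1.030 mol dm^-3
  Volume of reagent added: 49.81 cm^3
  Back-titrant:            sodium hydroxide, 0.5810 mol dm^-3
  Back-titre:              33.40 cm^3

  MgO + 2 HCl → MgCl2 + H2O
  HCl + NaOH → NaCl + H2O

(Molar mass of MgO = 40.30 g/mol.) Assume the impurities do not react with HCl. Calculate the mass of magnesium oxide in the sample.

0.6428 g

n(HCl) added = 0.04981 × 1.030 = 0.05130 mol
n(NaOH) used in back-titration = 0.03340 × 0.5810 = 0.01941 mol
n(HCl) left over = 0.01941 mol (1:1 ratio)
n(HCl) consumed by analyte = 0.05130 − 0.01941 = 0.03190 mol
From the 1:2 ratio, n(MgO) = 1/2 × 0.03190 = 0.01595 mol
mass of MgO = 0.01595 × 40.30 = 0.6428 g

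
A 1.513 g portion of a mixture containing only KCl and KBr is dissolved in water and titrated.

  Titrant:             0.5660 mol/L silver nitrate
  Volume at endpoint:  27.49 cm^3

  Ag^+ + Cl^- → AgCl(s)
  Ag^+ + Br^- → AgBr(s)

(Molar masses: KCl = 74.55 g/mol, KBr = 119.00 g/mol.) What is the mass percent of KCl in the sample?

37.53 %

n(AgNO3) = 0.02749 × 0.5660 = 0.01556 mol
Let x = n(KCl), y = n(KBr).
Titrant: 1x + 1y = 0.01556;  mass: 74.55x + 119.00y = 1.513
Solving, x = 7.617 × 10^-3 mol, y = 7.943 × 10^-3 mol
mass of KCl = 7.617 × 10^-3 × 74.55 = 0.5678 g
% KCl = 0.5678 / 1.513 × 100 = 37.53 %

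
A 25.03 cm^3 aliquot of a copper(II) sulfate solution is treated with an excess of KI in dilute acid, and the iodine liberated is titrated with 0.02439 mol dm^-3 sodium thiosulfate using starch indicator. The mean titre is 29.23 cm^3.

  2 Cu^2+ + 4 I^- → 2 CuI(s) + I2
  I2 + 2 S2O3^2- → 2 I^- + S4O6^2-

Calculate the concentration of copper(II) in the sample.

0.02848 mol/L

n(S2O3^2-) = 0.02923 × 0.02439 = 7.129 × 10^-4 mol
n(I2) = n(S2O3^2-)/2 = 3.565 × 10^-4 mol
From the 2:1 ratio, n(Cu2+) in the aliquot = 2/1 × 3.565 × 10^-4 = 7.129 × 10^-4 mol
[Cu2+] = 7.129 × 10^-4 / 0.02503 = 0.02848 mol/L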